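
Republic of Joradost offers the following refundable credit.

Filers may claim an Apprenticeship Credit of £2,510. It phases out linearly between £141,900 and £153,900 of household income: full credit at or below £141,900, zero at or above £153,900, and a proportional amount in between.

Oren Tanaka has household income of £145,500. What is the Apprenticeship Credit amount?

Apprenticeship Credit: £145,500 is £3,600 into a £12,000 phase-out range, leaving 8,400/12,000 of the credit: £2,510 × 8,400/12,000 = £1,757.

£1,757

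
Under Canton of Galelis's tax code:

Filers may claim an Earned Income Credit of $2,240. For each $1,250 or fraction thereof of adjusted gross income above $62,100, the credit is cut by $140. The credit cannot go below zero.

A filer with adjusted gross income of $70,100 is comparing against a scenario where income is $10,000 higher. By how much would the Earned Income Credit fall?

At $70,100 — income exceeds $62,100 by $8,000, which is 7 full-or-partial $1,250 increments; reduction = 7 × $140 = $980, leaving $1,260.
At $80,100 — income exceeds $62,100 by $18,000, which is 15 full-or-partial $1,250 increments; reduction = 15 × $140 = $2,100, leaving $140.
Lost: $1,260 − $140 = $1,120.

$1,120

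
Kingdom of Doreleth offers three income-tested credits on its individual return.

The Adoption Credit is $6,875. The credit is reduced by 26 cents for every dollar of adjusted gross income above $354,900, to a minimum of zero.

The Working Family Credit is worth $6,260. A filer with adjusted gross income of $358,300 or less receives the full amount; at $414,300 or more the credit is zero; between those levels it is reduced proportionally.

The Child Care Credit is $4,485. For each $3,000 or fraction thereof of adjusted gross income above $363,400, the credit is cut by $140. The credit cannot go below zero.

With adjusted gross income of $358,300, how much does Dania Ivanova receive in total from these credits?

$16,736

Adoption Credit: 26% of the $3,400 excess over $354,900 is $884; credit = $6,875 − $884 = $5,991.
Working Family Credit: $358,300 is at or below the $358,300 threshold, so the full $6,260 applies.
Child Care Credit: $358,300 is at or below the $363,400 threshold, so the full $4,485 applies.
Total: $5,991 + $6,260 + $4,485 = $16,736.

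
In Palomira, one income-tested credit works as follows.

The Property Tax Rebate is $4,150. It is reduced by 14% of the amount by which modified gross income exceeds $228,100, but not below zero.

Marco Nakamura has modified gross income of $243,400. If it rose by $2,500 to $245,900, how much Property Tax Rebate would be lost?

At $243,400 — 14% of the $15,300 excess over $228,100 is $2,142; credit = $4,150 − $2,142 = $2,008.
At $245,900 — 14% of the $17,800 excess over $228,100 is $2,492; credit = $4,150 − $2,492 = $1,658.
Lost: $2,008 − $1,658 = $350.

$350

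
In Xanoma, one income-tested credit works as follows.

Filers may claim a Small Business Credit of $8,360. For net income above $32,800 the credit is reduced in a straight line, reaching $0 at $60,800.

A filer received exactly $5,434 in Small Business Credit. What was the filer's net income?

$42,600

$5,434 is 5,434/8,360 of the full $8,360, so 2,926/8,360 of the $28,000 range has been used: income = $32,800 + $28,000 × 2,926/8,360 = $42,600.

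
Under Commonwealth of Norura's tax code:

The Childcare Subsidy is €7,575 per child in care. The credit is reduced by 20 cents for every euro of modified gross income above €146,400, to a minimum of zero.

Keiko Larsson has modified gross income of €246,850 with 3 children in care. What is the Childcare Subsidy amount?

€2,635

Childcare Subsidy: base = 3 × €7,575 = €22,725. 20% of the €100,450 excess over €146,400 is €20,090; credit = €22,725 − €20,090 = €2,635.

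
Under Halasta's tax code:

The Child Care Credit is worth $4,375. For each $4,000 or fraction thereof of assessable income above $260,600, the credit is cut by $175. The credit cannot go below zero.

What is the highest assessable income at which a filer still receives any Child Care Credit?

After 24 increments the reduction is 24 × $175 = $4,200, leaving $175; one more increment wipes it out. Increment 24 ends at excess 24 × $4,000 = $96,000, so the highest qualifying income is $260,600 + $96,000 = $356,600.

$356,600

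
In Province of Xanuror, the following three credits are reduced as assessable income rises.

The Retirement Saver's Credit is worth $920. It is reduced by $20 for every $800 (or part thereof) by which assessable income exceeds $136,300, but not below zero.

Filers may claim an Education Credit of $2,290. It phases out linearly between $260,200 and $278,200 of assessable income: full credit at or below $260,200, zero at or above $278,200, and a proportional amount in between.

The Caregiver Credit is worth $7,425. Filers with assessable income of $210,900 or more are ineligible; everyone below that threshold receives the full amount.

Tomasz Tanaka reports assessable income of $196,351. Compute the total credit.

Retirement Saver's Credit: income exceeds $136,300 by $60,051 → 76 increments × $20 = $1,520 ≥ base, so the credit is $0.
Education Credit: $196,351 is at or below the $260,200 threshold, so the full $2,290 applies.
Caregiver Credit: $196,351 is below the $210,900 cutoff, so the full $7,425 applies.
Total: $0 + $2,290 + $7,425 = $9,715.

$9,715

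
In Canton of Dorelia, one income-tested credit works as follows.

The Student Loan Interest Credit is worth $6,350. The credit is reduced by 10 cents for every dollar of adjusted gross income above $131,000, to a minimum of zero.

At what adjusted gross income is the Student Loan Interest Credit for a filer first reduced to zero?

The credit falls by 10% of each dollar above $131,000, so it reaches zero when the excess is $6,350 / 10% = $63,500: income = $131,000 + $63,500 = $194,500.

$194,500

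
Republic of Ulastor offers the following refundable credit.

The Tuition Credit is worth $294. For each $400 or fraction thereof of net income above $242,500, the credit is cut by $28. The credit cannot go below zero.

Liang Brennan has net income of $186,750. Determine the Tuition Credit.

Tuition Credit: $186,750 is at or below the $242,500 threshold, so the full $294 applies.

$294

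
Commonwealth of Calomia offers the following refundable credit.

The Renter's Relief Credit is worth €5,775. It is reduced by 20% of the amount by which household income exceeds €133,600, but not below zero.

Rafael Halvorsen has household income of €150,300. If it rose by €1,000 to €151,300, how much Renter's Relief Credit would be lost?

At €150,300 — 20% of the €16,700 excess over €133,600 is €3,340; credit = €5,775 − €3,340 = €2,435.
At €151,300 — 20% of the €17,700 excess over €133,600 is €3,540; credit = €5,775 − €3,540 = €2,235.
Lost: €2,435 − €2,235 = €200.

€200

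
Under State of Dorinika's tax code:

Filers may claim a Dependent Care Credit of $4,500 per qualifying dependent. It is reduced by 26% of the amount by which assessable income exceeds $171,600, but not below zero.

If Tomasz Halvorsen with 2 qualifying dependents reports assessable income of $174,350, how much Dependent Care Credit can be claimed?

Dependent Care Credit: base = 2 × $4,500 = $9,000. 26% of the $2,750 excess over $171,600 is $715; credit = $9,000 − $715 = $8,285.

$8,285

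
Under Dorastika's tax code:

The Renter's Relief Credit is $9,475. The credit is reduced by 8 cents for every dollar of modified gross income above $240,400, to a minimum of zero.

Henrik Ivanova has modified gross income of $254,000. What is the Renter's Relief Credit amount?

$8,387

Renter's Relief Credit: 8% of the $13,600 excess over $240,400 is $1,088; credit = $9,475 − $1,088 = $8,387.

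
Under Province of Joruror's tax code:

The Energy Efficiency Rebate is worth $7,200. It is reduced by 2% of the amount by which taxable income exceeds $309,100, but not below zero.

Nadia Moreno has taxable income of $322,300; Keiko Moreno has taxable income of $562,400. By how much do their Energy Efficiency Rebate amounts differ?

$4,802

Nadia ($322,300): Energy Efficiency Rebate: 2% of the $13,200 excess over $309,100 is $264; credit = $7,200 − $264 = $6,936.
Keiko ($562,400): Energy Efficiency Rebate: 2% of the $253,300 excess over $309,100 is $5,066; credit = $7,200 − $5,066 = $2,134.
Difference: |$6,936 − $2,134| = $4,802.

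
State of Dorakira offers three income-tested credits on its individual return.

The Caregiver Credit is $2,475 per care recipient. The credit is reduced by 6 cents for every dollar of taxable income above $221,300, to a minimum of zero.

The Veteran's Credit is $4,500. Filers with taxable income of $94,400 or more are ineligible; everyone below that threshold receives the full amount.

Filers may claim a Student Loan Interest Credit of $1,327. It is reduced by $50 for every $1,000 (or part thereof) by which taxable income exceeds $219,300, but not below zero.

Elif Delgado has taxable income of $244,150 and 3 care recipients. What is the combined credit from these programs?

Caregiver Credit: base = 3 × $2,475 = $7,425. 6% of the $22,850 excess over $221,300 is $1,371; credit = $7,425 − $1,371 = $6,054.
Veteran's Credit: $244,150 meets or exceeds the $94,400 cutoff, so the credit is $0.
Student Loan Interest Credit: income exceeds $219,300 by $24,850, which is 25 full-or-partial $1,000 increments; reduction = 25 × $50 = $1,250, leaving $77.
Total: $6,054 + $0 + $77 = $6,131.

$6,131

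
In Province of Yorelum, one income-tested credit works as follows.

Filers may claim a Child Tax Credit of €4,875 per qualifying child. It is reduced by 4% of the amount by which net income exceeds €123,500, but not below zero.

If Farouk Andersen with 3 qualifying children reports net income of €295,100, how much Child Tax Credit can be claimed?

Child Tax Credit: base = 3 × €4,875 = €14,625. 4% of the €171,600 excess over €123,500 is €6,864; credit = €14,625 − €6,864 = €7,761.

€7,761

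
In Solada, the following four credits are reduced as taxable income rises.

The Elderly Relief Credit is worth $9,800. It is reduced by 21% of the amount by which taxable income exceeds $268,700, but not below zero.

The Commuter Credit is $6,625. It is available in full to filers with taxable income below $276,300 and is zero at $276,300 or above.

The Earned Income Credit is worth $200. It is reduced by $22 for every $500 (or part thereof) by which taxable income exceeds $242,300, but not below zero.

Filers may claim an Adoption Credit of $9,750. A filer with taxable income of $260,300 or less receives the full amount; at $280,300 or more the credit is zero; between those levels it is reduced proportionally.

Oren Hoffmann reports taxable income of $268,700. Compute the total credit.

Elderly Relief Credit: $268,700 is at or below the $268,700 threshold, so the full $9,800 applies.
Commuter Credit: $268,700 is below the $276,300 cutoff, so the full $6,625 applies.
Earned Income Credit: income exceeds $242,300 by $26,400 → 53 increments × $22 = $1,166 ≥ base, so the credit is $0.
Adoption Credit: $268,700 is $8,400 into a $20,000 phase-out range, leaving 11,600/20,000 of the credit: $9,750 × 11,600/20,000 = $5,655.
Total: $9,800 + $6,625 + $0 + $5,655 = $22,080.

$22,080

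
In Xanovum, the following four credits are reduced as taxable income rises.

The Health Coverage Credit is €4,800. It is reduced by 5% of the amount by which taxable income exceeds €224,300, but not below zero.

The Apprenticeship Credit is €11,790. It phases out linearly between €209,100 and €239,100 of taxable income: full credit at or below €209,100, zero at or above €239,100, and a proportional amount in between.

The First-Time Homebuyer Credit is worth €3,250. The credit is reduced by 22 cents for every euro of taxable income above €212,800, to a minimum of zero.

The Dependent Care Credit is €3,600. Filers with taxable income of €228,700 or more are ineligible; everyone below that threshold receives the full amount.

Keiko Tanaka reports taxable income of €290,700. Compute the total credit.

Health Coverage Credit: 5% of the €66,400 excess over €224,300 is €3,320; credit = €4,800 − €3,320 = €1,480.
Apprenticeship Credit: €290,700 is at or above €239,100, so the credit is €0.
First-Time Homebuyer Credit: 22% of the €77,900 excess over €212,800 is €17,138 ≥ base, so the credit is €0.
Dependent Care Credit: €290,700 meets or exceeds the €228,700 cutoff, so the credit is €0.
Total: €1,480 + €0 + €0 + €0 = €1,480.

€1,480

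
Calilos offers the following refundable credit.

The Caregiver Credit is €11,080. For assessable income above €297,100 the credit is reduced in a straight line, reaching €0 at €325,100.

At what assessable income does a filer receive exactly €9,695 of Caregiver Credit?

€300,600

€9,695 is 9,695/11,080 of the full €11,080, so 1,385/11,080 of the €28,000 range has been used: income = €297,100 + €28,000 × 1,385/11,080 = €300,600.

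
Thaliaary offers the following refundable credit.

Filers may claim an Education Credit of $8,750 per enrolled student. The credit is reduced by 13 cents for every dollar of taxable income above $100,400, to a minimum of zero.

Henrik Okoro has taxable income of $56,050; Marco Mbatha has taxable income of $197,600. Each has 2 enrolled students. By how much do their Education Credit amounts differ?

Henrik ($56,050): Education Credit: base = 2 × $8,750 = $17,500. $56,050 is at or below the $100,400 threshold, so the full $17,500 applies.
Marco ($197,600): Education Credit: base = 2 × $8,750 = $17,500. 13% of the $97,200 excess over $100,400 is $12,636; credit = $17,500 − $12,636 = $4,864.
Difference: |$17,500 − $4,864| = $12,636.

$12,636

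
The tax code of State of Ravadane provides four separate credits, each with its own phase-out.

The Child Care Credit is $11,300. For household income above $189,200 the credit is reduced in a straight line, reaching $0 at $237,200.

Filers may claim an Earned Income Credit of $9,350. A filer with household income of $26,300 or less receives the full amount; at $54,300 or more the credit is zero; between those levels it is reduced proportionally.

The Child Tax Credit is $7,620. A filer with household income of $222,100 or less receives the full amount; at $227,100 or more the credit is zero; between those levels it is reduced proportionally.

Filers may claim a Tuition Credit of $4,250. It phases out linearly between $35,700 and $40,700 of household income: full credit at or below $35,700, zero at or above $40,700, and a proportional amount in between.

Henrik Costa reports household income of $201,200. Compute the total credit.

$16,095

Child Care Credit: $201,200 is $12,000 into a $48,000 phase-out range, leaving 36,000/48,000 of the credit: $11,300 × 36,000/48,000 = $8,475.
Earned Income Credit: $201,200 is at or above $54,300, so the credit is $0.
Child Tax Credit: $201,200 is at or below the $222,100 threshold, so the full $7,620 applies.
Tuition Credit: $201,200 is at or above $40,700, so the credit is $0.
Total: $8,475 + $0 + $7,620 + $0 = $16,095.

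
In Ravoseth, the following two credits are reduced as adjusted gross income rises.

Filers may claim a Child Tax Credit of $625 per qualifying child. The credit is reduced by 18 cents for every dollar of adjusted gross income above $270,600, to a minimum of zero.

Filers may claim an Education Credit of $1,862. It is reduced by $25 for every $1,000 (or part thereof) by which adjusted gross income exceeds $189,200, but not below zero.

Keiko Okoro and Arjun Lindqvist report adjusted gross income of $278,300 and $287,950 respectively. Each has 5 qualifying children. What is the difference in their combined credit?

Keiko ($278,300): Child Tax Credit: base = 5 × $625 = $3,125. 18% of the $7,700 excess over $270,600 is $1,386; credit = $3,125 − $1,386 = $1,739. Education Credit: income exceeds $189,200 by $89,100 → 90 increments × $25 = $2,250 ≥ base, so the credit is $0. total $1,739 + $0 = $1,739
Arjun ($287,950): Child Tax Credit: base = 5 × $625 = $3,125. 18% of the $17,350 excess over $270,600 is $3,123; credit = $3,125 − $3,123 = $2. Education Credit: income exceeds $189,200 by $98,750 → 99 increments × $25 = $2,475 ≥ base, so the credit is $0. total $2 + $0 = $2
Difference: |$1,739 − $2| = $1,737.

$1,737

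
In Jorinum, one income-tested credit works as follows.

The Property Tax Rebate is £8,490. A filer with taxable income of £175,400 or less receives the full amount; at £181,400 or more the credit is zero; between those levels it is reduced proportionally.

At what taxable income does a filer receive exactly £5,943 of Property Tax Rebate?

£5,943 is 5,943/8,490 of the full £8,490, so 2,547/8,490 of the £6,000 range has been used: income = £175,400 + £6,000 × 2,547/8,490 = £177,200.

£177,200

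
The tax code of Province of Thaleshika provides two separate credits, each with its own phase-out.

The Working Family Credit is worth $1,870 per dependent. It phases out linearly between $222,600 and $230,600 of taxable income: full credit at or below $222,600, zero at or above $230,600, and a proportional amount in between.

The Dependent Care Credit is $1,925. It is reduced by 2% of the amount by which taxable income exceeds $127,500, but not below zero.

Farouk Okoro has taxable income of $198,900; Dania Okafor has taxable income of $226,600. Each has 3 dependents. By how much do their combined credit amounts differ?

$3,302

Farouk ($198,900): Working Family Credit: base = 3 × $1,870 = $5,610. $198,900 is at or below the $222,600 threshold, so the full $5,610 applies. Dependent Care Credit: 2% of the $71,400 excess over $127,500 is $1,428; credit = $1,925 − $1,428 = $497. total $5,610 + $497 = $6,107
Dania ($226,600): Working Family Credit: base = 3 × $1,870 = $5,610. $226,600 is $4,000 into a $8,000 phase-out range, leaving 4,000/8,000 of the credit: $5,610 × 4,000/8,000 = $2,805. Dependent Care Credit: 2% of the $99,100 excess over $127,500 is $1,982 ≥ base, so the credit is $0. total $2,805 + $0 = $2,805
Difference: |$6,107 − $2,805| = $3,302.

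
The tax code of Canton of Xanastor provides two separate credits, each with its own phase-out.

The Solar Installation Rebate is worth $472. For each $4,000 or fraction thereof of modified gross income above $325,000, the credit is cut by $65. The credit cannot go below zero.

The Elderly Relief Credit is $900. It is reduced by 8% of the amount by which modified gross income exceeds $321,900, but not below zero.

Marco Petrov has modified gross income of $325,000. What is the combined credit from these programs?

$1,124

Solar Installation Rebate: $325,000 is at or below the $325,000 threshold, so the full $472 applies.
Elderly Relief Credit: 8% of the $3,100 excess over $321,900 is $248; credit = $900 − $248 = $652.
Total: $472 + $652 = $1,124.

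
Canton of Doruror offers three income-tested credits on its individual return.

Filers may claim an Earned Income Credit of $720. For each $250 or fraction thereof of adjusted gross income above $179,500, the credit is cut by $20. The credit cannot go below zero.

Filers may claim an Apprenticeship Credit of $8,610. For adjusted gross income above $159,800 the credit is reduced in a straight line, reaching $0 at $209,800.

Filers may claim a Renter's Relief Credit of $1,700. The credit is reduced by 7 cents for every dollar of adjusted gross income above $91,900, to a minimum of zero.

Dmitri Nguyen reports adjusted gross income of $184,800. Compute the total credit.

Earned Income Credit: income exceeds $179,500 by $5,300, which is 22 full-or-partial $250 increments; reduction = 22 × $20 = $440, leaving $280.
Apprenticeship Credit: $184,800 is $25,000 into a $50,000 phase-out range, leaving 25,000/50,000 of the credit: $8,610 × 25,000/50,000 = $4,305.
Renter's Relief Credit: 7% of the $92,900 excess over $91,900 is $6,503 ≥ base, so the credit is $0.
Total: $280 + $4,305 + $0 = $4,585.

$4,585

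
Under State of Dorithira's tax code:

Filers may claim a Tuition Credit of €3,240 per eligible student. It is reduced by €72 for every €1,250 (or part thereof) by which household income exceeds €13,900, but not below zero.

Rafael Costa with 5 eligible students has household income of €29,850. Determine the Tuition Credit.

Tuition Credit: base = 5 × €3,240 = €16,200. income exceeds €13,900 by €15,950, which is 13 full-or-partial €1,250 increments; reduction = 13 × €72 = €936, leaving €15,264.

€15,264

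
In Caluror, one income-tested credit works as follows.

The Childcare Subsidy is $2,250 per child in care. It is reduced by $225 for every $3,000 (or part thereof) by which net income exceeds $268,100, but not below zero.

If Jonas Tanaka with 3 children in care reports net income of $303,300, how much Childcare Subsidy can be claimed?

Childcare Subsidy: base = 3 × $2,250 = $6,750. income exceeds $268,100 by $35,200, which is 12 full-or-partial $3,000 increments; reduction = 12 × $225 = $2,700, leaving $4,050.

$4,050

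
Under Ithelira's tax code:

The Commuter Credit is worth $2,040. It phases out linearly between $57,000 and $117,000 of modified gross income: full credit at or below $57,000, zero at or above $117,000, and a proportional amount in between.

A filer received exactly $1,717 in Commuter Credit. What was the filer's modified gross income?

$66,500

$1,717 is 1,717/2,040 of the full $2,040, so 323/2,040 of the $60,000 range has been used: income = $57,000 + $60,000 × 323/2,040 = $66,500.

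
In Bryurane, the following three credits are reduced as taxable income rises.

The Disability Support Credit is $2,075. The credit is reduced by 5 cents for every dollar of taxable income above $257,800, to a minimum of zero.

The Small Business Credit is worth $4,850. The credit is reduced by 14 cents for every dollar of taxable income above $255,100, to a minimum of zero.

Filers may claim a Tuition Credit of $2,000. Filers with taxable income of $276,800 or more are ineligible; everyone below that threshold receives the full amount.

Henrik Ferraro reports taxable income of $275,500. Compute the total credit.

$5,184

Disability Support Credit: 5% of the $17,700 excess over $257,800 is $885; credit = $2,075 − $885 = $1,190.
Small Business Credit: 14% of the $20,400 excess over $255,100 is $2,856; credit = $4,850 − $2,856 = $1,994.
Tuition Credit: $275,500 is below the $276,800 cutoff, so the full $2,000 applies.
Total: $1,190 + $1,994 + $2,000 = $5,184.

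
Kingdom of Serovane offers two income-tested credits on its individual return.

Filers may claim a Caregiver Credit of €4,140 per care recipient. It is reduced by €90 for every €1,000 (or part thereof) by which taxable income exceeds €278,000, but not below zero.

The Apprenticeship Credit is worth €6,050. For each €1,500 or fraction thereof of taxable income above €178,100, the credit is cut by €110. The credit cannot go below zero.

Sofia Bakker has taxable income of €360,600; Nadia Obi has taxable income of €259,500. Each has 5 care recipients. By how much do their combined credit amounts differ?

€7,470

Sofia (€360,600): Caregiver Credit: base = 5 × €4,140 = €20,700. income exceeds €278,000 by €82,600, which is 83 full-or-partial €1,000 increments; reduction = 83 × €90 = €7,470, leaving €13,230. Apprenticeship Credit: income exceeds €178,100 by €182,500 → 122 increments × €110 = €13,420 ≥ base, so the credit is €0. total €13,230 + €0 = €13,230
Nadia (€259,500): Caregiver Credit: base = 5 × €4,140 = €20,700. €259,500 is at or below the €278,000 threshold, so the full €20,700 applies. Apprenticeship Credit: income exceeds €178,100 by €81,400 → 55 increments × €110 = €6,050 ≥ base, so the credit is €0. total €20,700 + €0 = €20,700
Difference: |€13,230 − €20,700| = €7,470.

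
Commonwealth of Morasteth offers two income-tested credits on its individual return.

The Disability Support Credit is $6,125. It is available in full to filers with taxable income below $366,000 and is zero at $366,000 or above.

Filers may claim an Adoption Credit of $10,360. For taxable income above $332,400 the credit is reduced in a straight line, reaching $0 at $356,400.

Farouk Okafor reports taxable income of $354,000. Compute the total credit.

Disability Support Credit: $354,000 is below the $366,000 cutoff, so the full $6,125 applies.
Adoption Credit: $354,000 is $21,600 into a $24,000 phase-out range, leaving 2,400/24,000 of the credit: $10,360 × 2,400/24,000 = $1,036.
Total: $6,125 + $1,036 = $7,161.

$7,161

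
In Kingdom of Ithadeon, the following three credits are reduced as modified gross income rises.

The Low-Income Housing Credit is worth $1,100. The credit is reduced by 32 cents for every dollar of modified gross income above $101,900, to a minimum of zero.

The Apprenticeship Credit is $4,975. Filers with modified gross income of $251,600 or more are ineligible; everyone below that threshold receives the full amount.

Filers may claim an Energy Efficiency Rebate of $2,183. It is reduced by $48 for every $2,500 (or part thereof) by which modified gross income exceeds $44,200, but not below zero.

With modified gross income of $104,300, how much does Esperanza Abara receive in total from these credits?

Low-Income Housing Credit: 32% of the $2,400 excess over $101,900 is $768; credit = $1,100 − $768 = $332.
Apprenticeship Credit: $104,300 is below the $251,600 cutoff, so the full $4,975 applies.
Energy Efficiency Rebate: income exceeds $44,200 by $60,100, which is 25 full-or-partial $2,500 increments; reduction = 25 × $48 = $1,200, leaving $983.
Total: $332 + $4,975 + $983 = $6,290.

$6,290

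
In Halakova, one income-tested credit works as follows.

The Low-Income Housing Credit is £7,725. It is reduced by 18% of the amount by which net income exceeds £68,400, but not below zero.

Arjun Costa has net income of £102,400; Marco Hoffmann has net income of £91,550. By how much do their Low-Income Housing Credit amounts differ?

Arjun (£102,400): Low-Income Housing Credit: 18% of the £34,000 excess over £68,400 is £6,120; credit = £7,725 − £6,120 = £1,605.
Marco (£91,550): Low-Income Housing Credit: 18% of the £23,150 excess over £68,400 is £4,167; credit = £7,725 − £4,167 = £3,558.
Difference: |£1,605 − £3,558| = £1,953.

£1,953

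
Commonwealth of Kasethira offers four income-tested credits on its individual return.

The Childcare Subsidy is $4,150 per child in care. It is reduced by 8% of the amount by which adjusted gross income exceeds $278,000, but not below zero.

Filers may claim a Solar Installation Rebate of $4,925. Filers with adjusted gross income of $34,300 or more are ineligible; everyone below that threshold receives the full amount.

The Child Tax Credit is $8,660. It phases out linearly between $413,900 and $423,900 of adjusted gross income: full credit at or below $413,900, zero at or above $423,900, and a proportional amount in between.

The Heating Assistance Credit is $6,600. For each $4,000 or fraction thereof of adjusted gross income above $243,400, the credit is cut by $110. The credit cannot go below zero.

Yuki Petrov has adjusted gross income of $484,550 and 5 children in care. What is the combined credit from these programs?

$4,226

Childcare Subsidy: base = 5 × $4,150 = $20,750. 8% of the $206,550 excess over $278,000 is $16,524; credit = $20,750 − $16,524 = $4,226.
Solar Installation Rebate: $484,550 meets or exceeds the $34,300 cutoff, so the credit is $0.
Child Tax Credit: $484,550 is at or above $423,900, so the credit is $0.
Heating Assistance Credit: income exceeds $243,400 by $241,150 → 61 increments × $110 = $6,710 ≥ base, so the credit is $0.
Total: $4,226 + $0 + $0 + $0 = $4,226.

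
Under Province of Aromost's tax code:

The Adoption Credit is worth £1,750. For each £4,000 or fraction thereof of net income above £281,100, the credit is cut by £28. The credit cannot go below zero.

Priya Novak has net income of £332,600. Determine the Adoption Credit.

Adoption Credit: income exceeds £281,100 by £51,500, which is 13 full-or-partial £4,000 increments; reduction = 13 × £28 = £364, leaving £1,386.

£1,386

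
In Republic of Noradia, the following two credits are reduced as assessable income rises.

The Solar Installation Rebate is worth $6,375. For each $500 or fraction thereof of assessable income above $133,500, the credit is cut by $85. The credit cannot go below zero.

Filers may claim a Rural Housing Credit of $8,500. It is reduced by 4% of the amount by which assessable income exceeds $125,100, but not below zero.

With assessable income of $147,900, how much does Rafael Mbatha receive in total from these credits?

Solar Installation Rebate: income exceeds $133,500 by $14,400, which is 29 full-or-partial $500 increments; reduction = 29 × $85 = $2,465, leaving $3,910.
Rural Housing Credit: 4% of the $22,800 excess over $125,100 is $912; credit = $8,500 − $912 = $7,588.
Total: $3,910 + $7,588 = $11,498.

$11,498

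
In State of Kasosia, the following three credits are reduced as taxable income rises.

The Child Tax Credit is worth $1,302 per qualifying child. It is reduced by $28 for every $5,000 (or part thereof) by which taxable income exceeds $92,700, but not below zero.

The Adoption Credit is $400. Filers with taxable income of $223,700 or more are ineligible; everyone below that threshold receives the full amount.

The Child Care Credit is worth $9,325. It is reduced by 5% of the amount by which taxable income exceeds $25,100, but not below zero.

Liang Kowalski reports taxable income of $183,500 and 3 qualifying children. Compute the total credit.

$5,179

Child Tax Credit: base = 3 × $1,302 = $3,906. income exceeds $92,700 by $90,800, which is 19 full-or-partial $5,000 increments; reduction = 19 × $28 = $532, leaving $3,374.
Adoption Credit: $183,500 is below the $223,700 cutoff, so the full $400 applies.
Child Care Credit: 5% of the $158,400 excess over $25,100 is $7,920; credit = $9,325 − $7,920 = $1,405.
Total: $3,374 + $400 + $1,405 = $5,179.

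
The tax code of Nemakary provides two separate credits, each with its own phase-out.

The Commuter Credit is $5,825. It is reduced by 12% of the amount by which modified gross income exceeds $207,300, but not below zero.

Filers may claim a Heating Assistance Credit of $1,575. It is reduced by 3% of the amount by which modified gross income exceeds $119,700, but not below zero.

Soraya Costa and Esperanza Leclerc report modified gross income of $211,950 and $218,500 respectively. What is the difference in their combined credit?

$786

Soraya ($211,950): Commuter Credit: 12% of the $4,650 excess over $207,300 is $558; credit = $5,825 − $558 = $5,267. Heating Assistance Credit: 3% of the $92,250 excess over $119,700 is $2,767.50 ≥ base, so the credit is $0. total $5,267 + $0 = $5,267
Esperanza ($218,500): Commuter Credit: 12% of the $11,200 excess over $207,300 is $1,344; credit = $5,825 − $1,344 = $4,481. Heating Assistance Credit: 3% of the $98,800 excess over $119,700 is $2,964 ≥ base, so the credit is $0. total $4,481 + $0 = $4,481
Difference: |$5,267 − $4,481| = $786.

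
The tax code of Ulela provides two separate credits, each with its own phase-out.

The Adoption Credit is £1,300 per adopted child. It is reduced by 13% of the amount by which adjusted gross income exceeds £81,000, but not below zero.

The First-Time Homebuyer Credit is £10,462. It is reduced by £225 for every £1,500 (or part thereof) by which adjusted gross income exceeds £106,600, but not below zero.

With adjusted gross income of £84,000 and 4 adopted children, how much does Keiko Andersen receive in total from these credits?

£15,272

Adoption Credit: base = 4 × £1,300 = £5,200. 13% of the £3,000 excess over £81,000 is £390; credit = £5,200 − £390 = £4,810.
First-Time Homebuyer Credit: £84,000 is at or below the £106,600 threshold, so the full £10,462 applies.
Total: £4,810 + £10,462 = £15,272.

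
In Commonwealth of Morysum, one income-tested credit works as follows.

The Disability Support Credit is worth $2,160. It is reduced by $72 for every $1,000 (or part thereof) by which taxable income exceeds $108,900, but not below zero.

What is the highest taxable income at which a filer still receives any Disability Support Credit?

$137,900

After 29 increments the reduction is 29 × $72 = $2,088, leaving $72; one more increment wipes it out. Increment 29 ends at excess 29 × $1,000 = $29,000, so the highest qualifying income is $108,900 + $29,000 = $137,900.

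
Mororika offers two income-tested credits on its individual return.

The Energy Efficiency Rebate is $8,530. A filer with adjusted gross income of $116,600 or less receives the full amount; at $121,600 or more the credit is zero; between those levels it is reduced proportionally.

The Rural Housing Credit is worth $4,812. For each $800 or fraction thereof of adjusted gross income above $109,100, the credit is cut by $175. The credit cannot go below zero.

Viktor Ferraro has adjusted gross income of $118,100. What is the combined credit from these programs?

$8,683

Energy Efficiency Rebate: $118,100 is $1,500 into a $5,000 phase-out range, leaving 3,500/5,000 of the credit: $8,530 × 3,500/5,000 = $5,971.
Rural Housing Credit: income exceeds $109,100 by $9,000, which is 12 full-or-partial $800 increments; reduction = 12 × $175 = $2,100, leaving $2,712.
Total: $5,971 + $2,712 = $8,683.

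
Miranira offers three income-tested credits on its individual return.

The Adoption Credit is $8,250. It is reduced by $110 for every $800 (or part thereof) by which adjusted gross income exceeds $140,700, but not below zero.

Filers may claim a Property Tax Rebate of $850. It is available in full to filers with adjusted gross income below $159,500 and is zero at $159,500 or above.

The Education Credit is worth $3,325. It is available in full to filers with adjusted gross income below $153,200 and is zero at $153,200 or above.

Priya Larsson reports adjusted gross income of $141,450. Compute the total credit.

Adoption Credit: income exceeds $140,700 by $750, which is 1 full-or-partial $800 increment; reduction = 1 × $110 = $110, leaving $8,140.
Property Tax Rebate: $141,450 is below the $159,500 cutoff, so the full $850 applies.
Education Credit: $141,450 is below the $153,200 cutoff, so the full $3,325 applies.
Total: $8,140 + $850 + $3,325 = $12,315.

$12,315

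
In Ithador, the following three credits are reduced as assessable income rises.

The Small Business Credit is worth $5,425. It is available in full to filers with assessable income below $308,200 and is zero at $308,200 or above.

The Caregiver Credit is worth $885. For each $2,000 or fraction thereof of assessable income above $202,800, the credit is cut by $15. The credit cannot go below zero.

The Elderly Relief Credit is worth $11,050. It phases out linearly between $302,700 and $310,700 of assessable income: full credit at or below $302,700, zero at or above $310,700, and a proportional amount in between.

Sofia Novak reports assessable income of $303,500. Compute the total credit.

Small Business Credit: $303,500 is below the $308,200 cutoff, so the full $5,425 applies.
Caregiver Credit: income exceeds $202,800 by $100,700, which is 51 full-or-partial $2,000 increments; reduction = 51 × $15 = $765, leaving $120.
Elderly Relief Credit: $303,500 is $800 into a $8,000 phase-out range, leaving 7,200/8,000 of the credit: $11,050 × 7,200/8,000 = $9,945.
Total: $5,425 + $120 + $9,945 = $15,490.

$15,490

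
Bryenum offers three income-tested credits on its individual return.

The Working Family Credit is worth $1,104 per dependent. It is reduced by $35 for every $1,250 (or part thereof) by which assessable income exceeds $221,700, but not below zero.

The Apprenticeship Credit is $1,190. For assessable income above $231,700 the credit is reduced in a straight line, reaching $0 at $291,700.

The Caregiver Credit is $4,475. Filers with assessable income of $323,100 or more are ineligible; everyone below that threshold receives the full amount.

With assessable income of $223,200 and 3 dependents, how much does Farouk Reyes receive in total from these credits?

Working Family Credit: base = 3 × $1,104 = $3,312. income exceeds $221,700 by $1,500, which is 2 full-or-partial $1,250 increments; reduction = 2 × $35 = $70, leaving $3,242.
Apprenticeship Credit: $223,200 is at or below the $231,700 threshold, so the full $1,190 applies.
Caregiver Credit: $223,200 is below the $323,100 cutoff, so the full $4,475 applies.
Total: $3,242 + $1,190 + $4,475 = $8,907.

$8,907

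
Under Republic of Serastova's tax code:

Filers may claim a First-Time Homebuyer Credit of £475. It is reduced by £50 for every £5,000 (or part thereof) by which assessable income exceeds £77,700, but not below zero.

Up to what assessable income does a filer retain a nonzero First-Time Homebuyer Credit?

£122,700

After 9 increments the reduction is 9 × £50 = £450, leaving £25; one more increment wipes it out. Increment 9 ends at excess 9 × £5,000 = £45,000, so the highest qualifying income is £77,700 + £45,000 = £122,700.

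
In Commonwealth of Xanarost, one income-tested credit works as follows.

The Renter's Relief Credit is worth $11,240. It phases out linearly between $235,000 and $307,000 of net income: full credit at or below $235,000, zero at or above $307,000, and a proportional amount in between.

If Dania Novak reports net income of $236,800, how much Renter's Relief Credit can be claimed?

Renter's Relief Credit: $236,800 is $1,800 into a $72,000 phase-out range, leaving 70,200/72,000 of the credit: $11,240 × 70,200/72,000 = $10,959.

$10,959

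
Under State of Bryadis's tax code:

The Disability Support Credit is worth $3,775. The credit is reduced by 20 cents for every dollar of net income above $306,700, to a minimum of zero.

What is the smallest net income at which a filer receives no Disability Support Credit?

The credit falls by 20% of each dollar above $306,700, so it reaches zero when the excess is $3,775 / 20% = $18,875: income = $306,700 + $18,875 = $325,575.

$325,575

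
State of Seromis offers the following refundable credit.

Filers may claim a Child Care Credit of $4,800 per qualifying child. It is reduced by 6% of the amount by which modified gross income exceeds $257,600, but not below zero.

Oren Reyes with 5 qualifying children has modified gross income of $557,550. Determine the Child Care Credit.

Child Care Credit: base = 5 × $4,800 = $24,000. 6% of the $299,950 excess over $257,600 is $17,997; credit = $24,000 − $17,997 = $6,003.

$6,003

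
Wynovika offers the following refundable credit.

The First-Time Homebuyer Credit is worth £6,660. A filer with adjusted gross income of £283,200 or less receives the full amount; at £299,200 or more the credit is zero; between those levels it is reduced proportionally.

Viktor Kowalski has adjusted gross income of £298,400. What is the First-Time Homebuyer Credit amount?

First-Time Homebuyer Credit: £298,400 is £15,200 into a £16,000 phase-out range, leaving 800/16,000 of the credit: £6,660 × 800/16,000 = £333.

£333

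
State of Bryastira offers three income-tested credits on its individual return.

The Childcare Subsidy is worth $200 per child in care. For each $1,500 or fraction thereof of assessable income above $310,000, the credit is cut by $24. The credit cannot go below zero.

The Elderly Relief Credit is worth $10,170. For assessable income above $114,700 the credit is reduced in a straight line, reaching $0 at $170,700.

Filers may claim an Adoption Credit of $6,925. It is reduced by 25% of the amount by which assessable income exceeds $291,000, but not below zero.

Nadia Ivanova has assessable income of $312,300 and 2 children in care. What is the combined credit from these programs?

$1,952

Childcare Subsidy: base = 2 × $200 = $400. income exceeds $310,000 by $2,300, which is 2 full-or-partial $1,500 increments; reduction = 2 × $24 = $48, leaving $352.
Elderly Relief Credit: $312,300 is at or above $170,700, so the credit is $0.
Adoption Credit: 25% of the $21,300 excess over $291,000 is $5,325; credit = $6,925 − $5,325 = $1,600.
Total: $352 + $0 + $1,600 = $1,952.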